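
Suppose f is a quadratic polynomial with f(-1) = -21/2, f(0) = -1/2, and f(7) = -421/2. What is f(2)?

Write f(u) = au^2 + bu + c. Substituting each data point gives a linear system:
  a - b + c = -21/2
  c = -1/2
  49a + 7b + c = -421/2
Solving the system yields a = -5, b = 5, c = -1/2.
So f(u) = -5u^2 + 5u - 1/2.
Then f(2) = -21/2.

-21/2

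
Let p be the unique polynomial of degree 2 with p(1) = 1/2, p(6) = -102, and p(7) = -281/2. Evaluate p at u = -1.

-1/2

Using the Lagrange interpolation formula with nodes 1, 6, 7:
  L_0(u) = (u - 6)(u - 7) / 30
  L_1(u) = (u - 1)(u - 7) / -5
  L_2(u) = (u - 1)(u - 6) / 6
Then p(u) = 1/2·L_0(u) - 102·L_1(u) - 281/2·L_2(u).
Expanding and collecting terms gives p(u) = -3u² + (1/2)u + 3.
Evaluating at u = -1: p(-1) = -1/2.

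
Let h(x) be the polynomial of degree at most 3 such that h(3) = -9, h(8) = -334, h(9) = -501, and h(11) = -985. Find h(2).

Using the Lagrange interpolation formula with nodes 3, 8, 9, 11:
  L_0(x) = (x - 8)(x - 9)(x - 11) / -240
  L_1(x) = (x - 3)(x - 9)(x - 11) / 15
  L_2(x) = (x - 3)(x - 8)(x - 11) / -12
  L_3(x) = (x - 3)(x - 8)(x - 9) / 48
Then h(x) = -9·L_0(x) - 334·L_1(x) - 501·L_2(x) - 985·L_3(x).
Expanding and collecting terms gives h(x) = -x^3 + 3x^2 - x - 6.
Evaluating at x = 2: h(2) = -4.

-4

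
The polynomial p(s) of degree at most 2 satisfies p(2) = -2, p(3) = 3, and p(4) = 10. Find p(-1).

-5

Using the Lagrange interpolation formula with nodes 2, 3, 4:
  L_0(s) = (s - 3)(s - 4) / 2
  L_1(s) = (s - 2)(s - 4) / -1
  L_2(s) = (s - 2)(s - 3) / 2
Then p(s) = -2·L_0(s) + 3·L_1(s) + 10·L_2(s).
Expanding and collecting terms gives p(s) = s^2 - 6.
Evaluating at s = -1: p(-1) = -5.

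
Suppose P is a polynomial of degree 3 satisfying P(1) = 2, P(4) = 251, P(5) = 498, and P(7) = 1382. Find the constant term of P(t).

3

Write P(t) = at^3 + bt^2 + ct + d. Substituting each data point gives a linear system:
  a + b + c + d = 2
  64a + 16b + 4c + d = 251
  125a + 25b + 5c + d = 498
  343a + 49b + 7c + d = 1382
Solving the system yields a = 4, b = 1, c = -6, d = 3.
So P(t) = 4t^3 + t^2 - 6t + 3.
The constant term is 3.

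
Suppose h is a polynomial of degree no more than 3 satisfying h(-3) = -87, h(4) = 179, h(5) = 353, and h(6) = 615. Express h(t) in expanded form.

Using the Lagrange interpolation formula with nodes -3, 4, 5, 6:
  L_0(t) = (t - 4)(t - 5)(t - 6) / -504
  L_1(t) = (t + 3)(t - 5)(t - 6) / 14
  L_2(t) = (t + 3)(t - 4)(t - 6) / -8
  L_3(t) = (t + 3)(t - 4)(t - 5) / 18
Then h(t) = -87·L_0(t) + 179·L_1(t) + 353·L_2(t) + 615·L_3(t).
Expanding and collecting terms gives h(t) = 3t³ - t² + 3.
Check: h(6) = 615. ✓

h(t) = 3t^3 - t^2 + 3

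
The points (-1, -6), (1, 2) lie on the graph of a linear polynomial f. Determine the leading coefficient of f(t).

4

Write f(t) = at + b. Substituting each data point gives a linear system:
  -a + b = -6
  a + b = 2
Solving the system yields a = 4, b = -2.
So f(t) = 4t - 2.
The leading coefficient is 4.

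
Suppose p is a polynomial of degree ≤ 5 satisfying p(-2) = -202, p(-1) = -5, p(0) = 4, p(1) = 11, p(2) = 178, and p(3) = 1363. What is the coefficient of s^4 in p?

-1

Write p(s) = as^5 + bs^4 + cs^3 + ds^2 + es + k. Substituting each data point gives a linear system:
  -32a + 16b - 8c + 4d - 2e + k = -202
  -a + b - c + d - e + k = -5
  k = 4
  a + b + c + d + e + k = 11
  32a + 16b + 8c + 4d + 2e + k = 178
  243a + 81b + 27c + 9d + 3e + k = 1363
Solving the system yields a = 6, b = -1, c = -1, d = 0, e = 3, k = 4.
So p(s) = 6s^5 - s^4 - s^3 + 3s + 4.
The coefficient of s^4 is -1.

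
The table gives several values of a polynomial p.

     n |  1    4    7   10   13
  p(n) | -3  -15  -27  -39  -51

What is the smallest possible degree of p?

Forward differences of the values at n = 1, 4, 7, 10, 13:
  p  : -3  -15  -27  -39  -51
  Δ  : -12  -12  -12  -12
  Δ^2: 0  0  0
  Δ^3: 0  0
  Δ^4: 0
The first differences are constant (-12) and nonzero, while all higher differences vanish, so the minimal degree is 1.

1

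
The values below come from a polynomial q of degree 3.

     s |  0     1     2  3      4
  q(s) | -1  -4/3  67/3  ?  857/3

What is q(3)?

The 4 known points determine the degree-3 polynomial uniquely.
Write q(s) = as^3 + bs^2 + cs + d. Substituting each data point gives a linear system:
  d = -1
  a + b + c + d = -4/3
  8a + 4b + 2c + d = 67/3
  64a + 16b + 4c + d = 857/3
Solving the system yields a = 6, b = -6, c = -1/3, d = -1.
So q(s) = 6s^3 - 6s^2 - (1/3)s - 1.
Then q(3) = 106.

106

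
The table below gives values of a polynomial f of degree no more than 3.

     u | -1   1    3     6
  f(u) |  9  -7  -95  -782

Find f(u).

f(u) = -4u^3 + 3u^2 - 4u - 2

Using the Lagrange interpolation formula with nodes -1, 1, 3, 6:
  L_0(u) = (u - 1)(u - 3)(u - 6) / -56
  L_1(u) = (u + 1)(u - 3)(u - 6) / 20
  L_2(u) = (u + 1)(u - 1)(u - 6) / -24
  L_3(u) = (u + 1)(u - 1)(u - 3) / 105
Then f(u) = 9·L_0(u) - 7·L_1(u) - 95·L_2(u) - 782·L_3(u).
Expanding and collecting terms gives f(u) = -4u^3 + 3u^2 - 4u - 2.
Check: f(1) = -7. ✓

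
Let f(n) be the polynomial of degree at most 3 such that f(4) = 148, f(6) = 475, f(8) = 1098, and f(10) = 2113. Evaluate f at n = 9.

Forward differences of the values at n = 4, 6, 8, 10:
  f  : 148  475  1098  2113
  Δ  : 327  623  1015
  Δ^2: 296  392
  Δ^3: 96
The third differences are constant, confirming degree 3.
Interpolating (Newton forward form) and evaluating at n = 9 gives f(9) = 3101/2.

3101/2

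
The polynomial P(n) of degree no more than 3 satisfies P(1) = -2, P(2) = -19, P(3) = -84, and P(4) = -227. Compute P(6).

Forward differences of the values at n = 1, 2, 3, 4:
  P  : -2  -19  -84  -227
  Δ  : -17  -65  -143
  Δ^2: -48  -78
  Δ^3: -30
The third differences are constant, confirming degree 3.
Interpolating (Newton forward form) and evaluating at n = 6 gives P(6) = -867.

-867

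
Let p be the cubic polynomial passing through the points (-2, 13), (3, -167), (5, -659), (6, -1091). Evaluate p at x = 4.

Using the Lagrange interpolation formula with nodes -2, 3, 5, 6:
  L_0(x) = (x - 3)(x - 5)(x - 6) / -280
  L_1(x) = (x + 2)(x - 5)(x - 6) / 30
  L_2(x) = (x + 2)(x - 3)(x - 6) / -14
  L_3(x) = (x + 2)(x - 3)(x - 5) / 24
Then p(x) = 13·L_0(x) - 167·L_1(x) - 659·L_2(x) - 1091·L_3(x).
Expanding and collecting terms gives p(x) = -4x³ - 6x² - 2x + 1.
Evaluating at x = 4: p(4) = -359.

-359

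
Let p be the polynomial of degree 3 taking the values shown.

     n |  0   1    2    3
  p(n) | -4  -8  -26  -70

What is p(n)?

Write p(n) = an^3 + bn^2 + cn + d. Substituting each data point gives a linear system:
  d = -4
  a + b + c + d = -8
  8a + 4b + 2c + d = -26
  27a + 9b + 3c + d = -70
Solving the system yields a = -2, b = -1, c = -1, d = -4.
So p(n) = -2n³ - n² - n - 4.
Check: p(1) = -8. ✓

p(n) = -2n^3 - n^2 - n - 4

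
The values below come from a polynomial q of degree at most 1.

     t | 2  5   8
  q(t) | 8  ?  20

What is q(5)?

On equispaced nodes a degree-1 polynomial has vanishing second forward difference, so
  q(2) - 2·q(5) + q(8) = 0.
Substituting the known values and solving for q(5):
  -2·q(5) = -28
  q(5) = 14.

14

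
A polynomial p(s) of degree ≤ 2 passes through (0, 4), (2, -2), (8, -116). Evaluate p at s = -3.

-17

Using the Lagrange interpolation formula with nodes 0, 2, 8:
  L_0(s) = (s - 2)(s - 8) / 16
  L_1(s) = s(s - 8) / -12
  L_2(s) = s(s - 2) / 48
Then p(s) = 4·L_0(s) - 2·L_1(s) - 116·L_2(s).
Expanding and collecting terms gives p(s) = -2s² + s + 4.
Evaluating at s = -3: p(-3) = -17.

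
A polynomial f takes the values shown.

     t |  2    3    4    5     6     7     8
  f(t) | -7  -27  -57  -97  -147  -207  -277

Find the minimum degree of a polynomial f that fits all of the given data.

Forward differences of the values at t = 2, 3, 4, 5, 6, 7, 8:
  f  : -7  -27  -57  -97  -147  -207  -277
  Δ  : -20  -30  -40  -50  -60  -70
  Δ^2: -10  -10  -10  -10  -10
  Δ^3: 0  0  0  0
  Δ^4: 0  0  0
  Δ^5: 0  0
  Δ^6: 0
The second differences are constant (-10) and nonzero, while all higher differences vanish, so the minimal degree is 2.

2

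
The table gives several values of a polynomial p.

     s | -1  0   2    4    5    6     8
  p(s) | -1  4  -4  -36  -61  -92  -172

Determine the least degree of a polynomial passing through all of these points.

Divided differences on the nodes -1, 0, 2, 4, 5, 6, 8:
  order 0: -1  4  -4  -36  -61  -92  -172
  order 1: 5  -4  -16  -25  -31  -40
  order 2: -3  -3  -3  -3  -3
  order 3: 0  0  0  0
  order 4: 0  0  0
  order 5: 0  0
  order 6: 0
The order-2 divided differences are all -3 (nonzero) and every higher order vanishes, so the data lies on a polynomial of degree exactly 2.

2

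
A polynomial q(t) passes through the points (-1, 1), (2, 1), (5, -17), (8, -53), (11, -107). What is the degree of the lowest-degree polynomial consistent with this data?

Forward differences of the values at t = -1, 2, 5, 8, 11:
  q  : 1  1  -17  -53  -107
  Δ  : 0  -18  -36  -54
  Δ^2: -18  -18  -18
  Δ^3: 0  0
  Δ^4: 0
The second differences are constant (-18) and nonzero, while all higher differences vanish, so the minimal degree is 2.

2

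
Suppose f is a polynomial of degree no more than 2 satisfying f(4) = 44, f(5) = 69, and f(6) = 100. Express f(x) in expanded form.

Using the Lagrange interpolation formula with nodes 4, 5, 6:
  L_0(x) = (x - 5)(x - 6) / 2
  L_1(x) = (x - 4)(x - 6) / -1
  L_2(x) = (x - 4)(x - 5) / 2
Then f(x) = 44·L_0(x) + 69·L_1(x) + 100·L_2(x).
Expanding and collecting terms gives f(x) = 3x^2 - 2x + 4.
Check: f(6) = 100. ✓

f(x) = 3x^2 - 2x + 4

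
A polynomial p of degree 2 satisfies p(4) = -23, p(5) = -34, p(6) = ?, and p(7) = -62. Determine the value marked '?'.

-47

The 3 known points determine the degree-2 polynomial uniquely.
Write p(x) = ax^2 + bx + c. Substituting each data point gives a linear system:
  16a + 4b + c = -23
  25a + 5b + c = -34
  49a + 7b + c = -62
Solving the system yields a = -1, b = -2, c = 1.
So p(x) = -x^2 - 2x + 1.
Then p(6) = -47.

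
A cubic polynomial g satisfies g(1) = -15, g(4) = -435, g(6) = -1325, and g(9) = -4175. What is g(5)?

-799

Write g(t) = at^3 + bt^2 + ct + d. Substituting each data point gives a linear system:
  a + b + c + d = -15
  64a + 16b + 4c + d = -435
  216a + 36b + 6c + d = -1325
  729a + 81b + 9c + d = -4175
Solving the system yields a = -5, b = -6, c = -5, d = 1.
So g(t) = -5t^3 - 6t^2 - 5t + 1.
Then g(5) = -799.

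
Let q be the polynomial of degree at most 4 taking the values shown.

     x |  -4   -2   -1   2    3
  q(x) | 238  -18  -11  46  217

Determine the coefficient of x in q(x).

Write q(x) = ax^4 + bx^3 + cx^2 + dx + e. Substituting each data point gives a linear system:
  256a - 64b + 16c - 4d + e = 238
  16a - 8b + 4c - 2d + e = -18
  a - b + c - d + e = -11
  16a + 8b + 4c + 2d + e = 46
  81a + 27b + 9c + 3d + e = 217
Solving the system yields a = 2, b = 3, c = -4, d = 4, e = -2.
So q(x) = 2x^4 + 3x^3 - 4x^2 + 4x - 2.
The coefficient of x is 4.

4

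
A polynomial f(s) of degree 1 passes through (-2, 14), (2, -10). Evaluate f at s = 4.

-22

Using the Lagrange interpolation formula with nodes -2, 2:
  L_0(s) = (s - 2) / -4
  L_1(s) = (s + 2) / 4
Then f(s) = 14·L_0(s) - 10·L_1(s).
Expanding and collecting terms gives f(s) = -6s + 2.
Evaluating at s = 4: f(4) = -22.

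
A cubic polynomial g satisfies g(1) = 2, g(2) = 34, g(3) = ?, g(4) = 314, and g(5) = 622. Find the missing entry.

128

The 4 known points determine the degree-3 polynomial uniquely.
Write g(t) = at^3 + bt^2 + ct + d. Substituting each data point gives a linear system:
  a + b + c + d = 2
  8a + 4b + 2c + d = 34
  64a + 16b + 4c + d = 314
  125a + 25b + 5c + d = 622
Solving the system yields a = 5, b = 1, c = -6, d = 2.
So g(t) = 5t³ + t² - 6t + 2.
Then g(3) = 128.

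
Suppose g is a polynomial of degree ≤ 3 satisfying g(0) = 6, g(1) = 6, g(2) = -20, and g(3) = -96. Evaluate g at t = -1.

4

Write g(t) = at^3 + bt^2 + ct + d. Substituting each data point gives a linear system:
  d = 6
  a + b + c + d = 6
  8a + 4b + 2c + d = -20
  27a + 9b + 3c + d = -96
Solving the system yields a = -4, b = -1, c = 5, d = 6.
So g(t) = -4t³ - t² + 5t + 6.
Then g(-1) = 4.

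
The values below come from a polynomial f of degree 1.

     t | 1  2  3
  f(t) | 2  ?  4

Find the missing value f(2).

3

The 2 known points determine the degree-1 polynomial uniquely.
Write f(t) = at + b. Substituting each data point gives a linear system:
  a + b = 2
  3a + b = 4
Solving the system yields a = 1, b = 1.
So f(t) = t + 1.
Then f(2) = 3.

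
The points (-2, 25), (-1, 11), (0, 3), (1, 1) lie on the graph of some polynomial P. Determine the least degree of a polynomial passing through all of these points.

Forward differences of the values at n = -2, -1, 0, 1:
  P  : 25  11  3  1
  Δ  : -14  -8  -2
  Δ^2: 6  6
  Δ^3: 0
The second differences are constant (6) and nonzero, while all higher differences vanish, so the minimal degree is 2.

2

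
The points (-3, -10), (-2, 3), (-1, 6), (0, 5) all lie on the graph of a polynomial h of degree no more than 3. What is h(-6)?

Using the Lagrange interpolation formula with nodes -3, -2, -1, 0:
  L_0(x) = (x + 2)(x + 1)x / -6
  L_1(x) = (x + 3)(x + 1)x / 2
  L_2(x) = (x + 3)(x + 2)x / -2
  L_3(x) = (x + 3)(x + 2)(x + 1) / 6
Then h(x) = -10·L_0(x) + 3·L_1(x) + 6·L_2(x) + 5·L_3(x).
Expanding and collecting terms gives h(x) = x³ + x² - x + 5.
Evaluating at x = -6: h(-6) = -169.

-169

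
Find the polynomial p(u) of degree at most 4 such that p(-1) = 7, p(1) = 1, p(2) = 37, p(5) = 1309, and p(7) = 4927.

p(u) = 2u^4 + 3u^2 - 3u - 1

Write p(u) = au^4 + bu^3 + cu^2 + du + e. Substituting each data point gives a linear system:
  a - b + c - d + e = 7
  a + b + c + d + e = 1
  16a + 8b + 4c + 2d + e = 37
  625a + 125b + 25c + 5d + e = 1309
  2401a + 343b + 49c + 7d + e = 4927
Solving the system yields a = 2, b = 0, c = 3, d = -3, e = -1.
So p(u) = 2u⁴ + 3u² - 3u - 1.
Check: p(-1) = 7. ✓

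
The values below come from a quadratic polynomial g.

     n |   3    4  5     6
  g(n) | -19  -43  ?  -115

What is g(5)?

On equispaced nodes a degree-2 polynomial has vanishing third forward difference, so
  - g(3) + 3·g(4) - 3·g(5) + g(6) = 0.
Substituting the known values and solving for g(5):
  -3·g(5) = 225
  g(5) = -75.

-75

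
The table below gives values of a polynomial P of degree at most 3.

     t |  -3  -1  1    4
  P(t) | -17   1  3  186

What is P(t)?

Using the Lagrange interpolation formula with nodes -3, -1, 1, 4:
  L_0(t) = (t + 1)(t - 1)(t - 4) / -56
  L_1(t) = (t + 3)(t - 1)(t - 4) / 20
  L_2(t) = (t + 3)(t + 1)(t - 4) / -24
  L_3(t) = (t + 3)(t + 1)(t - 1) / 105
Then P(t) = -17·L_0(t) + 1·L_1(t) + 3·L_2(t) + 186·L_3(t).
Expanding and collecting terms gives P(t) = 2t^3 + 4t^2 - t - 2.
Check: P(1) = 3. ✓

P(t) = 2t^3 + 4t^2 - t - 2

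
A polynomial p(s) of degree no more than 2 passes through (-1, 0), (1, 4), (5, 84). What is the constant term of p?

Write p(s) = as^2 + bs + c. Substituting each data point gives a linear system:
  a - b + c = 0
  a + b + c = 4
  25a + 5b + c = 84
Solving the system yields a = 3, b = 2, c = -1.
So p(s) = 3s² + 2s - 1.
The constant term is -1.

-1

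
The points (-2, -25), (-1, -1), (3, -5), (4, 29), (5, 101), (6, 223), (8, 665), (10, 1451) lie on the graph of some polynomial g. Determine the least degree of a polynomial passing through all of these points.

3

Divided differences on the nodes -2, -1, 3, 4, 5, 6, 8, 10:
  order 0: -25  -1  -5  29  101  223  665  1451
  order 1: 24  -1  34  72  122  221  393
  order 2: -5  7  19  25  33  43
  order 3: 2  2  2  2  2
  order 4: 0  0  0  0
  order 5: 0  0  0
  order 6: 0  0
  order 7: 0
The order-3 divided differences are all 2 (nonzero) and every higher order vanishes, so the data lies on a polynomial of degree exactly 3.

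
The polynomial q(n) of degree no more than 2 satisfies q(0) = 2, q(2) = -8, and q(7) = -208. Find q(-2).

-28

Using the Lagrange interpolation formula with nodes 0, 2, 7:
  L_0(n) = (n - 2)(n - 7) / 14
  L_1(n) = n(n - 7) / -10
  L_2(n) = n(n - 2) / 35
Then q(n) = 2·L_0(n) - 8·L_1(n) - 208·L_2(n).
Expanding and collecting terms gives q(n) = -5n^2 + 5n + 2.
Evaluating at n = -2: q(-2) = -28.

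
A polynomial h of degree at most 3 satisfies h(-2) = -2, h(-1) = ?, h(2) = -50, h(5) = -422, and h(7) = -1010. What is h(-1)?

The 4 known points determine the degree-3 polynomial uniquely.
Write h(n) = an^3 + bn^2 + cn + d. Substituting each data point gives a linear system:
  -8a + 4b - 2c + d = -2
  8a + 4b + 2c + d = -50
  125a + 25b + 5c + d = -422
  343a + 49b + 7c + d = -1010
Solving the system yields a = -2, b = -6, c = -4, d = -2.
So h(n) = -2n³ - 6n² - 4n - 2.
Then h(-1) = -2.

-2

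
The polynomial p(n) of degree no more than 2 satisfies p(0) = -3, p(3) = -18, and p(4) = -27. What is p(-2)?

Using the Lagrange interpolation formula with nodes 0, 3, 4:
  L_0(n) = (n - 3)(n - 4) / 12
  L_1(n) = n(n - 4) / -3
  L_2(n) = n(n - 3) / 4
Then p(n) = -3·L_0(n) - 18·L_1(n) - 27·L_2(n).
Expanding and collecting terms gives p(n) = -n² - 2n - 3.
Evaluating at n = -2: p(-2) = -3.

-3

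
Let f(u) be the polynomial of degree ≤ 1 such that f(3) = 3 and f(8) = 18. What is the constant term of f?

Write f(u) = au + b. Substituting each data point gives a linear system:
  3a + b = 3
  8a + b = 18
Solving the system yields a = 3, b = -6.
So f(u) = 3u - 6.
The constant term is -6.

-6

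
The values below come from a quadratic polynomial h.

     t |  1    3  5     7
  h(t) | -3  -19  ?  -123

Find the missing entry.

-59

On equispaced nodes a degree-2 polynomial has vanishing third forward difference, so
  - h(1) + 3·h(3) - 3·h(5) + h(7) = 0.
Substituting the known values and solving for h(5):
  -3·h(5) = 177
  h(5) = -59.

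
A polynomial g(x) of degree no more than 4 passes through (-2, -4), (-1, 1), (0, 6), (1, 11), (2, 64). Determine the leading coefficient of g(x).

Write g(x) = ax^4 + bx^3 + cx^2 + dx + e. Substituting each data point gives a linear system:
  16a - 8b + 4c - 2d + e = -4
  a - b + c - d + e = 1
  e = 6
  a + b + c + d + e = 11
  16a + 8b + 4c + 2d + e = 64
Solving the system yields a = 2, b = 4, c = -2, d = 1, e = 6.
So g(x) = 2x^4 + 4x^3 - 2x^2 + x + 6.
The leading coefficient is 2.

2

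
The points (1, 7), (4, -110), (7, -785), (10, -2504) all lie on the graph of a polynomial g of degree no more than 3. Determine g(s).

g(s) = -3s^3 + 5s^2 - s + 6

Write g(s) = as^3 + bs^2 + cs + d. Substituting each data point gives a linear system:
  a + b + c + d = 7
  64a + 16b + 4c + d = -110
  343a + 49b + 7c + d = -785
  1000a + 100b + 10c + d = -2504
Solving the system yields a = -3, b = 5, c = -1, d = 6.
So g(s) = -3s^3 + 5s^2 - s + 6.
Check: g(1) = 7. ✓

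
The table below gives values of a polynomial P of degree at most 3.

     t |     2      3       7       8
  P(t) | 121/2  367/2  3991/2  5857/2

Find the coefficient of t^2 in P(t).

6

Write P(t) = at^3 + bt^2 + ct + d. Substituting each data point gives a linear system:
  8a + 4b + 2c + d = 121/2
  27a + 9b + 3c + d = 367/2
  343a + 49b + 7c + d = 3991/2
  512a + 64b + 8c + d = 5857/2
Solving the system yields a = 5, b = 6, c = -2, d = 1/2.
So P(t) = 5t^3 + 6t^2 - 2t + 1/2.
The coefficient of t^2 is 6.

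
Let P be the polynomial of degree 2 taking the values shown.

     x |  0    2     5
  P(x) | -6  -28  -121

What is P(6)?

-168

Using the Lagrange interpolation formula with nodes 0, 2, 5:
  L_0(x) = (x - 2)(x - 5) / 10
  L_1(x) = x(x - 5) / -6
  L_2(x) = x(x - 2) / 15
Then P(x) = -6·L_0(x) - 28·L_1(x) - 121·L_2(x).
Expanding and collecting terms gives P(x) = -4x² - 3x - 6.
Evaluating at x = 6: P(6) = -168.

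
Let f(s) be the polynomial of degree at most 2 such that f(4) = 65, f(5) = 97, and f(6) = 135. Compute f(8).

Write f(s) = as^2 + bs + c. Substituting each data point gives a linear system:
  16a + 4b + c = 65
  25a + 5b + c = 97
  36a + 6b + c = 135
Solving the system yields a = 3, b = 5, c = -3.
So f(s) = 3s² + 5s - 3.
Then f(8) = 229.

229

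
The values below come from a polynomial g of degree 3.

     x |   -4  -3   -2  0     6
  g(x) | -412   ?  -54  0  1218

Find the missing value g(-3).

The 4 known points determine the degree-3 polynomial uniquely.
Write g(x) = ax^3 + bx^2 + cx + d. Substituting each data point gives a linear system:
  -64a + 16b - 4c + d = -412
  -8a + 4b - 2c + d = -54
  d = 0
  216a + 36b + 6c + d = 1218
Solving the system yields a = 6, b = -2, c = -1, d = 0.
So g(x) = 6x^3 - 2x^2 - x.
Then g(-3) = -177.

-177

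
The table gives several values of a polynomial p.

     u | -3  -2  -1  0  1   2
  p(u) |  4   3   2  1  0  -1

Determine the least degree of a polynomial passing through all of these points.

Forward differences of the values at u = -3, -2, -1, 0, 1, 2:
  p  : 4  3  2  1  0  -1
  Δ  : -1  -1  -1  -1  -1
  Δ^2: 0  0  0  0
  Δ^3: 0  0  0
  Δ^4: 0  0
  Δ^5: 0
The first differences are constant (-1) and nonzero, while all higher differences vanish, so the minimal degree is 1.

1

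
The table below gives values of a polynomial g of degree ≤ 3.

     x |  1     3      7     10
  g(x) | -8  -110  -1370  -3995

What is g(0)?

-5

Using the Lagrange interpolation formula with nodes 1, 3, 7, 10:
  L_0(x) = (x - 3)(x - 7)(x - 10) / -108
  L_1(x) = (x - 1)(x - 7)(x - 10) / 56
  L_2(x) = (x - 1)(x - 3)(x - 10) / -72
  L_3(x) = (x - 1)(x - 3)(x - 7) / 189
Then g(x) = -8·L_0(x) - 110·L_1(x) - 1370·L_2(x) - 3995·L_3(x).
Expanding and collecting terms gives g(x) = -4x^3 + x - 5.
Evaluating at x = 0: g(0) = -5.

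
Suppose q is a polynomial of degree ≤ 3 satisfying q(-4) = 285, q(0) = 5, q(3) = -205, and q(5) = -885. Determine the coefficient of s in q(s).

2

Write q(s) = as^3 + bs^2 + cs + d. Substituting each data point gives a linear system:
  -64a + 16b - 4c + d = 285
  d = 5
  27a + 9b + 3c + d = -205
  125a + 25b + 5c + d = -885
Solving the system yields a = -6, b = -6, c = 2, d = 5.
So q(s) = -6s^3 - 6s^2 + 2s + 5.
The coefficient of s is 2.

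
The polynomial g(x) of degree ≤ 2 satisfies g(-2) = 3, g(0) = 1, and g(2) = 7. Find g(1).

Using the Lagrange interpolation formula with nodes -2, 0, 2:
  L_0(x) = x(x - 2) / 8
  L_1(x) = (x + 2)(x - 2) / -4
  L_2(x) = (x + 2)x / 8
Then g(x) = 3·L_0(x) + 1·L_1(x) + 7·L_2(x).
Expanding and collecting terms gives g(x) = x^2 + x + 1.
Evaluating at x = 1: g(1) = 3.

3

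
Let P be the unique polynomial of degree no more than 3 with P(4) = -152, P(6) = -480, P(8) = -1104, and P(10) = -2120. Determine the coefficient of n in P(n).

-2

Write P(n) = an^3 + bn^2 + cn + d. Substituting each data point gives a linear system:
  64a + 16b + 4c + d = -152
  216a + 36b + 6c + d = -480
  512a + 64b + 8c + d = -1104
  1000a + 100b + 10c + d = -2120
Solving the system yields a = -2, b = -1, c = -2, d = 0.
So P(n) = -2n³ - n² - 2n.
The coefficient of n is -2.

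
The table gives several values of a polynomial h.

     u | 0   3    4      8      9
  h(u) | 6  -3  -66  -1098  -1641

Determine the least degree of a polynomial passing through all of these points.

Divided differences on the nodes 0, 3, 4, 8, 9:
  order 0: 6  -3  -66  -1098  -1641
  order 1: -3  -63  -258  -543
  order 2: -15  -39  -57
  order 3: -3  -3
  order 4: 0
The order-3 divided differences are all -3 (nonzero) and every higher order vanishes, so the data lies on a polynomial of degree exactly 3.

3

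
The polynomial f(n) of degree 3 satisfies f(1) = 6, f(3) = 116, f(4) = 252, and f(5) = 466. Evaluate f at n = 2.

40

Using the Lagrange interpolation formula with nodes 1, 3, 4, 5:
  L_0(n) = (n - 3)(n - 4)(n - 5) / -24
  L_1(n) = (n - 1)(n - 4)(n - 5) / 4
  L_2(n) = (n - 1)(n - 3)(n - 5) / -3
  L_3(n) = (n - 1)(n - 3)(n - 4) / 8
Then f(n) = 6·L_0(n) + 116·L_1(n) + 252·L_2(n) + 466·L_3(n).
Expanding and collecting terms gives f(n) = 3n³ + 3n² + 4n - 4.
Evaluating at n = 2: f(2) = 40.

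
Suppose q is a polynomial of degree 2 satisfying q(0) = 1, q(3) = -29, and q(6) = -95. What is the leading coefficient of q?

-2

Write q(u) = au^2 + bu + c. Substituting each data point gives a linear system:
  c = 1
  9a + 3b + c = -29
  36a + 6b + c = -95
Solving the system yields a = -2, b = -4, c = 1.
So q(u) = -2u^2 - 4u + 1.
The leading coefficient is -2.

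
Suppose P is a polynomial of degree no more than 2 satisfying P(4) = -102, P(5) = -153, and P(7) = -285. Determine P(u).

P(u) = -5u^2 - 6u + 2

Using the Lagrange interpolation formula with nodes 4, 5, 7:
  L_0(u) = (u - 5)(u - 7) / 3
  L_1(u) = (u - 4)(u - 7) / -2
  L_2(u) = (u - 4)(u - 5) / 6
Then P(u) = -102·L_0(u) - 153·L_1(u) - 285·L_2(u).
Expanding and collecting terms gives P(u) = -5u^2 - 6u + 2.
Check: P(5) = -153. ✓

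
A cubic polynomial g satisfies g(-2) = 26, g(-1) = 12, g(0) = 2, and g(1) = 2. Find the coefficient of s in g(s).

Write g(s) = as^3 + bs^2 + cs + d. Substituting each data point gives a linear system:
  -8a + 4b - 2c + d = 26
  -a + b - c + d = 12
  d = 2
  a + b + c + d = 2
Solving the system yields a = 1, b = 5, c = -6, d = 2.
So g(s) = s³ + 5s² - 6s + 2.
The coefficient of s is -6.

-6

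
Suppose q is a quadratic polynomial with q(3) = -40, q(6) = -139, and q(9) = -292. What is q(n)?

Write q(n) = an^2 + bn + c. Substituting each data point gives a linear system:
  9a + 3b + c = -40
  36a + 6b + c = -139
  81a + 9b + c = -292
Solving the system yields a = -3, b = -6, c = 5.
So q(n) = -3n² - 6n + 5.
Check: q(3) = -40. ✓

q(n) = -3n^2 - 6n + 5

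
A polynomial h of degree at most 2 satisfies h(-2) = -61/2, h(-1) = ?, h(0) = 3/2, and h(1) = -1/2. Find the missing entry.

-17/2

On equispaced nodes a degree-2 polynomial has vanishing third forward difference, so
  - h(-2) + 3·h(-1) - 3·h(0) + h(1) = 0.
Substituting the known values and solving for h(-1):
  3·h(-1) = -51/2
  h(-1) = -17/2.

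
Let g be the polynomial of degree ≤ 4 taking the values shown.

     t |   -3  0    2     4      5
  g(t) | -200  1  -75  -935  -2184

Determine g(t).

Write g(t) = at^4 + bt^3 + ct^2 + dt + e. Substituting each data point gives a linear system:
  81a - 27b + 9c - 3d + e = -200
  e = 1
  16a + 8b + 4c + 2d + e = -75
  256a + 64b + 16c + 4d + e = -935
  625a + 125b + 25c + 5d + e = -2184
Solving the system yields a = -3, b = -2, c = -2, d = -2, e = 1.
So g(t) = -3t⁴ - 2t³ - 2t² - 2t + 1.
Check: g(4) = -935. ✓

g(t) = -3t^4 - 2t^3 - 2t^2 - 2t + 1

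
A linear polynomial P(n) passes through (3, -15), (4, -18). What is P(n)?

Write P(n) = an + b. Substituting each data point gives a linear system:
  3a + b = -15
  4a + b = -18
Solving the system yields a = -3, b = -6.
So P(n) = -3n - 6.
Check: P(4) = -18. ✓

P(n) = -3n - 6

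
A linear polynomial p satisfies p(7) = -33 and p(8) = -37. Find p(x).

Write p(x) = ax + b. Substituting each data point gives a linear system:
  7a + b = -33
  8a + b = -37
Solving the system yields a = -4, b = -5.
So p(x) = -4x - 5.
Check: p(8) = -37. ✓

p(x) = -4x - 5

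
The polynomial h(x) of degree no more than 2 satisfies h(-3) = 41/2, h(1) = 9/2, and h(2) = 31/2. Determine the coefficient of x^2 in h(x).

Write h(x) = ax^2 + bx + c. Substituting each data point gives a linear system:
  9a - 3b + c = 41/2
  a + b + c = 9/2
  4a + 2b + c = 31/2
Solving the system yields a = 3, b = 2, c = -1/2.
So h(x) = 3x² + 2x - 1/2.
The leading coefficient is 3.

3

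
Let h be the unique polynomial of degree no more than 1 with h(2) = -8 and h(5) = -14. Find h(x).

h(x) = -2x - 4

Write h(x) = ax + b. Substituting each data point gives a linear system:
  2a + b = -8
  5a + b = -14
Solving the system yields a = -2, b = -4.
So h(x) = -2x - 4.
Check: h(2) = -8. ✓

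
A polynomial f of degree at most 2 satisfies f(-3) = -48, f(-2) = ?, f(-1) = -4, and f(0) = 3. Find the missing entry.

-21

On equispaced nodes a degree-2 polynomial has vanishing third forward difference, so
  - f(-3) + 3·f(-2) - 3·f(-1) + f(0) = 0.
Substituting the known values and solving for f(-2):
  3·f(-2) = -63
  f(-2) = -21.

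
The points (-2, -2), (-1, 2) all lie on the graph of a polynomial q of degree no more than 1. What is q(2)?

Using the Lagrange interpolation formula with nodes -2, -1:
  L_0(u) = (u + 1) / -1
  L_1(u) = (u + 2) / 1
Then q(u) = -2·L_0(u) + 2·L_1(u).
Expanding and collecting terms gives q(u) = 4u + 6.
Evaluating at u = 2: q(2) = 14.

14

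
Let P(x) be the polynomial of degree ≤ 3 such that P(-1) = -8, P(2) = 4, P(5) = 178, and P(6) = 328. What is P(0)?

Using the Lagrange interpolation formula with nodes -1, 2, 5, 6:
  L_0(x) = (x - 2)(x - 5)(x - 6) / -126
  L_1(x) = (x + 1)(x - 5)(x - 6) / 36
  L_2(x) = (x + 1)(x - 2)(x - 6) / -18
  L_3(x) = (x + 1)(x - 2)(x - 5) / 28
Then P(x) = -8·L_0(x) + 4·L_1(x) + 178·L_2(x) + 328·L_3(x).
Expanding and collecting terms gives P(x) = 2x^3 - 3x^2 + x - 2.
Evaluating at x = 0: P(0) = -2.

-2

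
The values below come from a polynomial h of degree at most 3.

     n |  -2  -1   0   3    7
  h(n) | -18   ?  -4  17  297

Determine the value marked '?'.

The 4 known points determine the degree-3 polynomial uniquely.
Write h(n) = an^3 + bn^2 + cn + d. Substituting each data point gives a linear system:
  -8a + 4b - 2c + d = -18
  d = -4
  27a + 9b + 3c + d = 17
  343a + 49b + 7c + d = 297
Solving the system yields a = 1, b = -1, c = 1, d = -4.
So h(n) = n^3 - n^2 + n - 4.
Then h(-1) = -7.

-7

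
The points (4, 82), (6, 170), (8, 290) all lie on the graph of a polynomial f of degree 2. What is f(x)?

Write f(x) = ax^2 + bx + c. Substituting each data point gives a linear system:
  16a + 4b + c = 82
  36a + 6b + c = 170
  64a + 8b + c = 290
Solving the system yields a = 4, b = 4, c = 2.
So f(x) = 4x² + 4x + 2.
Check: f(4) = 82. ✓

f(x) = 4x^2 + 4x + 2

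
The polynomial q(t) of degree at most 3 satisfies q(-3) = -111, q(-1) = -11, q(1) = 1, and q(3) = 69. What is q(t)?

Write q(t) = at^3 + bt^2 + ct + d. Substituting each data point gives a linear system:
  -27a + 9b - 3c + d = -111
  -a + b - c + d = -11
  a + b + c + d = 1
  27a + 9b + 3c + d = 69
Solving the system yields a = 3, b = -2, c = 3, d = -3.
So q(t) = 3t^3 - 2t^2 + 3t - 3.
Check: q(1) = 1. ✓

q(t) = 3t^3 - 2t^2 + 3t - 3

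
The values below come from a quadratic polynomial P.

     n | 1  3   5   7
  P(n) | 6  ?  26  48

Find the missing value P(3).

12

The 3 known points determine the degree-2 polynomial uniquely.
Write P(n) = an^2 + bn + c. Substituting each data point gives a linear system:
  a + b + c = 6
  25a + 5b + c = 26
  49a + 7b + c = 48
Solving the system yields a = 1, b = -1, c = 6.
So P(n) = n^2 - n + 6.
Then P(3) = 12.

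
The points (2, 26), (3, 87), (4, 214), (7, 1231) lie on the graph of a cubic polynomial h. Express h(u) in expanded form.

h(u) = 4u^3 - 3u^2 + 6

Using the Lagrange interpolation formula with nodes 2, 3, 4, 7:
  L_0(u) = (u - 3)(u - 4)(u - 7) / -10
  L_1(u) = (u - 2)(u - 4)(u - 7) / 4
  L_2(u) = (u - 2)(u - 3)(u - 7) / -6
  L_3(u) = (u - 2)(u - 3)(u - 4) / 60
Then h(u) = 26·L_0(u) + 87·L_1(u) + 214·L_2(u) + 1231·L_3(u).
Expanding and collecting terms gives h(u) = 4u^3 - 3u^2 + 6.
Check: h(4) = 214. ✓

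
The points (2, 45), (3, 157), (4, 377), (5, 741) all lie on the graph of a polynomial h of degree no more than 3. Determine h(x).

Write h(x) = ax^3 + bx^2 + cx + d. Substituting each data point gives a linear system:
  8a + 4b + 2c + d = 45
  27a + 9b + 3c + d = 157
  64a + 16b + 4c + d = 377
  125a + 25b + 5c + d = 741
Solving the system yields a = 6, b = 0, c = -2, d = 1.
So h(x) = 6x^3 - 2x + 1.
Check: h(2) = 45. ✓

h(x) = 6x^3 - 2x + 1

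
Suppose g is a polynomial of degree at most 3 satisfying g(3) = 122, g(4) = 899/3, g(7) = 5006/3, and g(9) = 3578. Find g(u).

Write g(u) = au^3 + bu^2 + cu + d. Substituting each data point gives a linear system:
  27a + 9b + 3c + d = 122
  64a + 16b + 4c + d = 899/3
  343a + 49b + 7c + d = 5006/3
  729a + 81b + 9c + d = 3578
Solving the system yields a = 5, b = -1/3, c = -5, d = 5.
So g(u) = 5u³ - (1/3)u² - 5u + 5.
Check: g(3) = 122. ✓

g(u) = 5u^3 - (1/3)u^2 - 5u + 5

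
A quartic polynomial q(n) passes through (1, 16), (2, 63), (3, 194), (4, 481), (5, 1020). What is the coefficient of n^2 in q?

5

Write q(n) = an^4 + bn^3 + cn^2 + dn + e. Substituting each data point gives a linear system:
  a + b + c + d + e = 16
  16a + 8b + 4c + 2d + e = 63
  81a + 27b + 9c + 3d + e = 194
  256a + 64b + 16c + 4d + e = 481
  625a + 125b + 25c + 5d + e = 1020
Solving the system yields a = 1, b = 2, c = 5, d = 3, e = 5.
So q(n) = n⁴ + 2n³ + 5n² + 3n + 5.
The coefficient of n^2 is 5.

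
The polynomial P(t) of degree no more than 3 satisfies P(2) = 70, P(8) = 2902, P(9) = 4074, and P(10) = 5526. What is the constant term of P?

Write P(t) = at^3 + bt^2 + ct + d. Substituting each data point gives a linear system:
  8a + 4b + 2c + d = 70
  512a + 64b + 8c + d = 2902
  729a + 81b + 9c + d = 4074
  1000a + 100b + 10c + d = 5526
Solving the system yields a = 5, b = 5, c = 2, d = 6.
So P(t) = 5t³ + 5t² + 2t + 6.
The constant term is 6.

6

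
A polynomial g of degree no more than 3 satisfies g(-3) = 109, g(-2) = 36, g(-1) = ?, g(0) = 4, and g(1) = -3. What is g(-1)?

On equispaced nodes a degree-3 polynomial has vanishing fourth forward difference, so
  g(-3) - 4·g(-2) + 6·g(-1) - 4·g(0) + g(1) = 0.
Substituting the known values and solving for g(-1):
  6·g(-1) = 54
  g(-1) = 9.

9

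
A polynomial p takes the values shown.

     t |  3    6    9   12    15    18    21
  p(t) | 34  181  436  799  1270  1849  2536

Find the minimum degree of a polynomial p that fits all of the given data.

2

Forward differences of the values at t = 3, 6, 9, 12, 15, 18, 21:
  p  : 34  181  436  799  1270  1849  2536
  Δ  : 147  255  363  471  579  687
  Δ^2: 108  108  108  108  108
  Δ^3: 0  0  0  0
  Δ^4: 0  0  0
  Δ^5: 0  0
  Δ^6: 0
The second differences are constant (108) and nonzero, while all higher differences vanish, so the minimal degree is 2.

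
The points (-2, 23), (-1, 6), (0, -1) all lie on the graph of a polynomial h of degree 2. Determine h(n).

h(n) = 5n^2 - 2n - 1

Using the Lagrange interpolation formula with nodes -2, -1, 0:
  L_0(n) = (n + 1)n / 2
  L_1(n) = (n + 2)n / -1
  L_2(n) = (n + 2)(n + 1) / 2
Then h(n) = 23·L_0(n) + 6·L_1(n) - 1·L_2(n).
Expanding and collecting terms gives h(n) = 5n^2 - 2n - 1.
Check: h(0) = -1. ✓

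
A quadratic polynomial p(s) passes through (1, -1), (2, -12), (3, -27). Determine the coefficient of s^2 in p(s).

Write p(s) = as^2 + bs + c. Substituting each data point gives a linear system:
  a + b + c = -1
  4a + 2b + c = -12
  9a + 3b + c = -27
Solving the system yields a = -2, b = -5, c = 6.
So p(s) = -2s^2 - 5s + 6.
The leading coefficient is -2.

-2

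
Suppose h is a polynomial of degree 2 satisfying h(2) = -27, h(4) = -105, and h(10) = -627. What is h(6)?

Write h(x) = ax^2 + bx + c. Substituting each data point gives a linear system:
  4a + 2b + c = -27
  16a + 4b + c = -105
  100a + 10b + c = -627
Solving the system yields a = -6, b = -3, c = 3.
So h(x) = -6x^2 - 3x + 3.
Then h(6) = -231.

-231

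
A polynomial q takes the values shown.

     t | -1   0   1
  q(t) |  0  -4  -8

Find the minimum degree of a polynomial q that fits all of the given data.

Forward differences of the values at t = -1, 0, 1:
  q  : 0  -4  -8
  Δ  : -4  -4
  Δ^2: 0
The first differences are constant (-4) and nonzero, while all higher differences vanish, so the minimal degree is 1.

1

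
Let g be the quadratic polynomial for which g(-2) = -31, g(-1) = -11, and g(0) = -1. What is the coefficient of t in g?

5

Write g(t) = at^2 + bt + c. Substituting each data point gives a linear system:
  4a - 2b + c = -31
  a - b + c = -11
  c = -1
Solving the system yields a = -5, b = 5, c = -1.
So g(t) = -5t² + 5t - 1.
The coefficient of t is 5.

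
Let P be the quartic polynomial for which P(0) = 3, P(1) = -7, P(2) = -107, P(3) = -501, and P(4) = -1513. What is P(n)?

Write P(n) = an^4 + bn^3 + cn^2 + dn + e. Substituting each data point gives a linear system:
  e = 3
  a + b + c + d + e = -7
  16a + 8b + 4c + 2d + e = -107
  81a + 27b + 9c + 3d + e = -501
  256a + 64b + 16c + 4d + e = -1513
Solving the system yields a = -5, b = -4, c = 2, d = -3, e = 3.
So P(n) = -5n⁴ - 4n³ + 2n² - 3n + 3.
Check: P(4) = -1513. ✓

P(n) = -5n^4 - 4n^3 + 2n^2 - 3n + 3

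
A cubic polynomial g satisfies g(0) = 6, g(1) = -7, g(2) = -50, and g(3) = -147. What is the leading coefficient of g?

-4

Write g(n) = an^3 + bn^2 + cn + d. Substituting each data point gives a linear system:
  d = 6
  a + b + c + d = -7
  8a + 4b + 2c + d = -50
  27a + 9b + 3c + d = -147
Solving the system yields a = -4, b = -3, c = -6, d = 6.
So g(n) = -4n^3 - 3n^2 - 6n + 6.
The leading coefficient is -4.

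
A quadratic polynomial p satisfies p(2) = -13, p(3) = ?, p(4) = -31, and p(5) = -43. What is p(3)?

-21

The 3 known points determine the degree-2 polynomial uniquely.
Write p(x) = ax^2 + bx + c. Substituting each data point gives a linear system:
  4a + 2b + c = -13
  16a + 4b + c = -31
  25a + 5b + c = -43
Solving the system yields a = -1, b = -3, c = -3.
So p(x) = -x^2 - 3x - 3.
Then p(3) = -21.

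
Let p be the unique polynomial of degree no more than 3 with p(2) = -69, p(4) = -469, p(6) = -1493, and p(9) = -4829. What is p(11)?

Write p(x) = ax^3 + bx^2 + cx + d. Substituting each data point gives a linear system:
  8a + 4b + 2c + d = -69
  64a + 16b + 4c + d = -469
  216a + 36b + 6c + d = -1493
  729a + 81b + 9c + d = -4829
Solving the system yields a = -6, b = -6, c = 4, d = -5.
So p(x) = -6x^3 - 6x^2 + 4x - 5.
Then p(11) = -8673.

-8673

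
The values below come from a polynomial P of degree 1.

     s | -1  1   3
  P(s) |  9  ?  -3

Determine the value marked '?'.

3

On equispaced nodes a degree-1 polynomial has vanishing second forward difference, so
  P(-1) - 2·P(1) + P(3) = 0.
Substituting the known values and solving for P(1):
  -2·P(1) = -6
  P(1) = 3.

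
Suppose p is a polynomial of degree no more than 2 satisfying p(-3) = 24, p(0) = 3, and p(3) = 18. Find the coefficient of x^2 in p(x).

2

Write p(x) = ax^2 + bx + c. Substituting each data point gives a linear system:
  9a - 3b + c = 24
  c = 3
  9a + 3b + c = 18
Solving the system yields a = 2, b = -1, c = 3.
So p(x) = 2x^2 - x + 3.
The leading coefficient is 2.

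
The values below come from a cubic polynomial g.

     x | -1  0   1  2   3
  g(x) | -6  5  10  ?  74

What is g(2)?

27

The 4 known points determine the degree-3 polynomial uniquely.
Write g(x) = ax^3 + bx^2 + cx + d. Substituting each data point gives a linear system:
  -a + b - c + d = -6
  d = 5
  a + b + c + d = 10
  27a + 9b + 3c + d = 74
Solving the system yields a = 3, b = -3, c = 5, d = 5.
So g(x) = 3x³ - 3x² + 5x + 5.
Then g(2) = 27.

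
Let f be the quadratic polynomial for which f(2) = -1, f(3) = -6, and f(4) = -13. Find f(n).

Using the Lagrange interpolation formula with nodes 2, 3, 4:
  L_0(n) = (n - 3)(n - 4) / 2
  L_1(n) = (n - 2)(n - 4) / -1
  L_2(n) = (n - 2)(n - 3) / 2
Then f(n) = -1·L_0(n) - 6·L_1(n) - 13·L_2(n).
Expanding and collecting terms gives f(n) = -n^2 + 3.
Check: f(2) = -1. ✓

f(n) = -n^2 + 3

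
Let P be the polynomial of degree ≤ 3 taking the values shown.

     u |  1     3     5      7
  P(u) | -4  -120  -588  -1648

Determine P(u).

P(u) = -5u^3 + u^2 + 3u - 3

Write P(u) = au^3 + bu^2 + cu + d. Substituting each data point gives a linear system:
  a + b + c + d = -4
  27a + 9b + 3c + d = -120
  125a + 25b + 5c + d = -588
  343a + 49b + 7c + d = -1648
Solving the system yields a = -5, b = 1, c = 3, d = -3.
So P(u) = -5u^3 + u^2 + 3u - 3.
Check: P(3) = -120. ✓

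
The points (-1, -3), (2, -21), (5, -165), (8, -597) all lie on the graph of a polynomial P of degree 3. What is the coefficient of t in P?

-2

Write P(t) = at^3 + bt^2 + ct + d. Substituting each data point gives a linear system:
  -a + b - c + d = -3
  8a + 4b + 2c + d = -21
  125a + 25b + 5c + d = -165
  512a + 64b + 8c + d = -597
Solving the system yields a = -1, b = -1, c = -2, d = -5.
So P(t) = -t^3 - t^2 - 2t - 5.
The coefficient of t is -2.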